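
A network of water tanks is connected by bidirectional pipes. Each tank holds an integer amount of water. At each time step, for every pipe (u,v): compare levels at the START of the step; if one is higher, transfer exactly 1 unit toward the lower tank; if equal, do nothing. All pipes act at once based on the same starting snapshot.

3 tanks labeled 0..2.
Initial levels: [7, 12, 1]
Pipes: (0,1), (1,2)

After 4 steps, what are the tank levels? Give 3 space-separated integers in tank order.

Answer: 8 7 5

Derivation:
Step 1: flows [1->0,1->2] -> levels [8 10 2]
Step 2: flows [1->0,1->2] -> levels [9 8 3]
Step 3: flows [0->1,1->2] -> levels [8 8 4]
Step 4: flows [0=1,1->2] -> levels [8 7 5]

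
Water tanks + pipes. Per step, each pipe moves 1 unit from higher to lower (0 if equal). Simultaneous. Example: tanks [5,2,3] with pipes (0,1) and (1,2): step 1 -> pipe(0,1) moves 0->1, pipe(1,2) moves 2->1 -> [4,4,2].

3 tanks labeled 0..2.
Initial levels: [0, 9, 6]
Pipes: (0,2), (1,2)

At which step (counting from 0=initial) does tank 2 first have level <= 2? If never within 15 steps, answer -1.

Step 1: flows [2->0,1->2] -> levels [1 8 6]
Step 2: flows [2->0,1->2] -> levels [2 7 6]
Step 3: flows [2->0,1->2] -> levels [3 6 6]
Step 4: flows [2->0,1=2] -> levels [4 6 5]
Step 5: flows [2->0,1->2] -> levels [5 5 5]
Step 6: flows [0=2,1=2] -> levels [5 5 5]
  -> stable; tank 2 stays at 5 > 2
Tank 2 never reaches <=2 within 15 steps

Answer: -1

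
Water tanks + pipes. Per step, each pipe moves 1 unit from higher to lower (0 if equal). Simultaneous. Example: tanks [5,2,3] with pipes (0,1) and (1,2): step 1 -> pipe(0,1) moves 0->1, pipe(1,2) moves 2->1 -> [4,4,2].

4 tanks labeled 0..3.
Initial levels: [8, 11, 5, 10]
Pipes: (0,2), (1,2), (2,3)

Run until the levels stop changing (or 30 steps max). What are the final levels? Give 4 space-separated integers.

Step 1: flows [0->2,1->2,3->2] -> levels [7 10 8 9]
Step 2: flows [2->0,1->2,3->2] -> levels [8 9 9 8]
Step 3: flows [2->0,1=2,2->3] -> levels [9 9 7 9]
Step 4: flows [0->2,1->2,3->2] -> levels [8 8 10 8]
Step 5: flows [2->0,2->1,2->3] -> levels [9 9 7 9]
  -> period-2 cycle: step 5 state = step 3 state; never stabilizes
  -> state at step 30: (30-3) mod 2 = 1, same as step 4 -> [8 8 10 8]

Answer: 8 8 10 8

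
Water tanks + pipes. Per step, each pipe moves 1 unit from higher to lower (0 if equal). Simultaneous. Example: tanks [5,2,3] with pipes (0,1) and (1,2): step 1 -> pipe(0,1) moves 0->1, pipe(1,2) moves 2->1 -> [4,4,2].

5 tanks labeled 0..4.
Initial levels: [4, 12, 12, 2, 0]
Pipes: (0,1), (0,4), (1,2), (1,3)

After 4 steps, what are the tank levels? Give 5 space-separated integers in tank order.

Step 1: flows [1->0,0->4,1=2,1->3] -> levels [4 10 12 3 1]
Step 2: flows [1->0,0->4,2->1,1->3] -> levels [4 9 11 4 2]
Step 3: flows [1->0,0->4,2->1,1->3] -> levels [4 8 10 5 3]
Step 4: flows [1->0,0->4,2->1,1->3] -> levels [4 7 9 6 4]

Answer: 4 7 9 6 4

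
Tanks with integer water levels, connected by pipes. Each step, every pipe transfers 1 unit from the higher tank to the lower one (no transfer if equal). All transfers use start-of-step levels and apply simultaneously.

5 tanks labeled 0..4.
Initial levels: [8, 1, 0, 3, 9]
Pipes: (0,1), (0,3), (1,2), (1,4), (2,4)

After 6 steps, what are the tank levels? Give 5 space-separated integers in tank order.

Answer: 3 6 3 5 4

Derivation:
Step 1: flows [0->1,0->3,1->2,4->1,4->2] -> levels [6 2 2 4 7]
Step 2: flows [0->1,0->3,1=2,4->1,4->2] -> levels [4 4 3 5 5]
Step 3: flows [0=1,3->0,1->2,4->1,4->2] -> levels [5 4 5 4 3]
Step 4: flows [0->1,0->3,2->1,1->4,2->4] -> levels [3 5 3 5 5]
Step 5: flows [1->0,3->0,1->2,1=4,4->2] -> levels [5 3 5 4 4]
Step 6: flows [0->1,0->3,2->1,4->1,2->4] -> levels [3 6 3 5 4]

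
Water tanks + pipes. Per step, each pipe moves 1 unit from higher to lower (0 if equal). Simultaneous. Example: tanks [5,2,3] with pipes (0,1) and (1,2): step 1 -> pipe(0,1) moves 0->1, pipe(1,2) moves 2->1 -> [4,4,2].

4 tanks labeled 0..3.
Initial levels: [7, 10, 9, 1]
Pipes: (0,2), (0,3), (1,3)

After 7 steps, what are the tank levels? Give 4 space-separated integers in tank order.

Answer: 6 6 7 8

Derivation:
Step 1: flows [2->0,0->3,1->3] -> levels [7 9 8 3]
Step 2: flows [2->0,0->3,1->3] -> levels [7 8 7 5]
Step 3: flows [0=2,0->3,1->3] -> levels [6 7 7 7]
Step 4: flows [2->0,3->0,1=3] -> levels [8 7 6 6]
Step 5: flows [0->2,0->3,1->3] -> levels [6 6 7 8]
Step 6: flows [2->0,3->0,3->1] -> levels [8 7 6 6]
  -> period-2 cycle: step 6 state = step 4 state
  -> state at step 7: (7-4) mod 2 = 1, same as step 5 -> [6 6 7 8]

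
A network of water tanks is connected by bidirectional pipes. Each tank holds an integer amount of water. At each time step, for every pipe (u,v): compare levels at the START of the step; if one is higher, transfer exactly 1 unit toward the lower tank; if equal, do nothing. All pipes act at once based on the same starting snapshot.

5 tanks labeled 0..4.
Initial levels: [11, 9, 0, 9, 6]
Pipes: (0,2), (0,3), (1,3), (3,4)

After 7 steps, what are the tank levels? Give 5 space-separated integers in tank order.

Answer: 5 8 6 8 8

Derivation:
Step 1: flows [0->2,0->3,1=3,3->4] -> levels [9 9 1 9 7]
Step 2: flows [0->2,0=3,1=3,3->4] -> levels [8 9 2 8 8]
Step 3: flows [0->2,0=3,1->3,3=4] -> levels [7 8 3 9 8]
Step 4: flows [0->2,3->0,3->1,3->4] -> levels [7 9 4 6 9]
Step 5: flows [0->2,0->3,1->3,4->3] -> levels [5 8 5 9 8]
Step 6: flows [0=2,3->0,3->1,3->4] -> levels [6 9 5 6 9]
Step 7: flows [0->2,0=3,1->3,4->3] -> levels [5 8 6 8 8]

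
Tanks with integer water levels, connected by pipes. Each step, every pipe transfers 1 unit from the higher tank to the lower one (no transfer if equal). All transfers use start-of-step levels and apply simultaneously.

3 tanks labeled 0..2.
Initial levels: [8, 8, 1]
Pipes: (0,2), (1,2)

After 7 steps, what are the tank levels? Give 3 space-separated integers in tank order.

Answer: 5 5 7

Derivation:
Step 1: flows [0->2,1->2] -> levels [7 7 3]
Step 2: flows [0->2,1->2] -> levels [6 6 5]
Step 3: flows [0->2,1->2] -> levels [5 5 7]
Step 4: flows [2->0,2->1] -> levels [6 6 5]
  -> period-2 cycle: step 4 state = step 2 state
  -> state at step 7: (7-2) mod 2 = 1, same as step 3 -> [5 5 7]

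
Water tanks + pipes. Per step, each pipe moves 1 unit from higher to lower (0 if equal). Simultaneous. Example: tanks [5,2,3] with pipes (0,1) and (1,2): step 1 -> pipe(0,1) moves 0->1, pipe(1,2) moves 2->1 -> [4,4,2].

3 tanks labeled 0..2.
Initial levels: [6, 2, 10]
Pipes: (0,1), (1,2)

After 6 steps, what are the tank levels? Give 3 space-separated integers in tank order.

Answer: 6 6 6

Derivation:
Step 1: flows [0->1,2->1] -> levels [5 4 9]
Step 2: flows [0->1,2->1] -> levels [4 6 8]
Step 3: flows [1->0,2->1] -> levels [5 6 7]
Step 4: flows [1->0,2->1] -> levels [6 6 6]
Step 5: flows [0=1,1=2] -> levels [6 6 6]
  -> stable; steps 6..6 unchanged -> [6 6 6]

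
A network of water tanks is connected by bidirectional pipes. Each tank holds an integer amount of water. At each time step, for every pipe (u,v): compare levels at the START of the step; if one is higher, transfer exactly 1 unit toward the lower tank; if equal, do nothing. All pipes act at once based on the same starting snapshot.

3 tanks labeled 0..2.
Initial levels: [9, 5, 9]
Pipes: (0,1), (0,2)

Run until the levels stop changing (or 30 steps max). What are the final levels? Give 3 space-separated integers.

Answer: 9 7 7

Derivation:
Step 1: flows [0->1,0=2] -> levels [8 6 9]
Step 2: flows [0->1,2->0] -> levels [8 7 8]
Step 3: flows [0->1,0=2] -> levels [7 8 8]
Step 4: flows [1->0,2->0] -> levels [9 7 7]
Step 5: flows [0->1,0->2] -> levels [7 8 8]
  -> period-2 cycle: step 5 state = step 3 state; never stabilizes
  -> state at step 30: (30-3) mod 2 = 1, same as step 4 -> [9 7 7]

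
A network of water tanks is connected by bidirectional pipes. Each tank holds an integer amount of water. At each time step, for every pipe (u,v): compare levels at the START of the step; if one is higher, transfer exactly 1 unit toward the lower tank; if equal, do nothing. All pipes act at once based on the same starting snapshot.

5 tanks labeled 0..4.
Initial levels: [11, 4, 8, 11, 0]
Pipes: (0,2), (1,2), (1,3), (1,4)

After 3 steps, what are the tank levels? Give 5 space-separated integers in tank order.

Answer: 8 7 8 8 3

Derivation:
Step 1: flows [0->2,2->1,3->1,1->4] -> levels [10 5 8 10 1]
Step 2: flows [0->2,2->1,3->1,1->4] -> levels [9 6 8 9 2]
Step 3: flows [0->2,2->1,3->1,1->4] -> levels [8 7 8 8 3]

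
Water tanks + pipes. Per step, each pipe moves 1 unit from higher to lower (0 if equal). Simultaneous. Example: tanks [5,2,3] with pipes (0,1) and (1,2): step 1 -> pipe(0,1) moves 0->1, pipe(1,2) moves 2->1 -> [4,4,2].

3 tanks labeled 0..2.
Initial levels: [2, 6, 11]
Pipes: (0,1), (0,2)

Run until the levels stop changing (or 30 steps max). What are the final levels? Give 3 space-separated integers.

Step 1: flows [1->0,2->0] -> levels [4 5 10]
Step 2: flows [1->0,2->0] -> levels [6 4 9]
Step 3: flows [0->1,2->0] -> levels [6 5 8]
Step 4: flows [0->1,2->0] -> levels [6 6 7]
Step 5: flows [0=1,2->0] -> levels [7 6 6]
Step 6: flows [0->1,0->2] -> levels [5 7 7]
Step 7: flows [1->0,2->0] -> levels [7 6 6]
  -> period-2 cycle: step 7 state = step 5 state; never stabilizes
  -> state at step 30: (30-5) mod 2 = 1, same as step 6 -> [5 7 7]

Answer: 5 7 7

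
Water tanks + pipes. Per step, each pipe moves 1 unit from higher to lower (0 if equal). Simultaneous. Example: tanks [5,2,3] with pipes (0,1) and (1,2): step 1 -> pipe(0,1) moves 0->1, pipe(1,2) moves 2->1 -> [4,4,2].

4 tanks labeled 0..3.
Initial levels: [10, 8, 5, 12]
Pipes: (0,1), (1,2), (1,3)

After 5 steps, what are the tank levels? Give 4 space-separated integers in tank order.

Step 1: flows [0->1,1->2,3->1] -> levels [9 9 6 11]
Step 2: flows [0=1,1->2,3->1] -> levels [9 9 7 10]
Step 3: flows [0=1,1->2,3->1] -> levels [9 9 8 9]
Step 4: flows [0=1,1->2,1=3] -> levels [9 8 9 9]
Step 5: flows [0->1,2->1,3->1] -> levels [8 11 8 8]

Answer: 8 11 8 8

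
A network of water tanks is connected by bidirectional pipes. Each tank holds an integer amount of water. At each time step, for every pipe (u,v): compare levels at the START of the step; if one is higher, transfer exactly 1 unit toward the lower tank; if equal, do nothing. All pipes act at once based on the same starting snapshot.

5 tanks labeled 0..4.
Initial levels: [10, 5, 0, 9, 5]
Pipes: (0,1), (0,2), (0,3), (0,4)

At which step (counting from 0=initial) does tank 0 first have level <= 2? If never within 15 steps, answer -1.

Step 1: flows [0->1,0->2,0->3,0->4] -> levels [6 6 1 10 6]
Step 2: flows [0=1,0->2,3->0,0=4] -> levels [6 6 2 9 6]
Step 3: flows [0=1,0->2,3->0,0=4] -> levels [6 6 3 8 6]
Step 4: flows [0=1,0->2,3->0,0=4] -> levels [6 6 4 7 6]
Step 5: flows [0=1,0->2,3->0,0=4] -> levels [6 6 5 6 6]
Step 6: flows [0=1,0->2,0=3,0=4] -> levels [5 6 6 6 6]
Step 7: flows [1->0,2->0,3->0,4->0] -> levels [9 5 5 5 5]
Step 8: flows [0->1,0->2,0->3,0->4] -> levels [5 6 6 6 6]
  -> period-2 cycle (repeats step 6); tank 0 never drops to <=2
Tank 0 never reaches <=2 within 15 steps

Answer: -1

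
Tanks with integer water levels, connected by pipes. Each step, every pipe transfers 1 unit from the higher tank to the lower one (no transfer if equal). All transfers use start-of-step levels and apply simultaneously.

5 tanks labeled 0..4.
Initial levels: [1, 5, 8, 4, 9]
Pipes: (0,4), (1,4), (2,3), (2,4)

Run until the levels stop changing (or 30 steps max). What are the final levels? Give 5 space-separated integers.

Step 1: flows [4->0,4->1,2->3,4->2] -> levels [2 6 8 5 6]
Step 2: flows [4->0,1=4,2->3,2->4] -> levels [3 6 6 6 6]
Step 3: flows [4->0,1=4,2=3,2=4] -> levels [4 6 6 6 5]
Step 4: flows [4->0,1->4,2=3,2->4] -> levels [5 5 5 6 6]
Step 5: flows [4->0,4->1,3->2,4->2] -> levels [6 6 7 5 3]
Step 6: flows [0->4,1->4,2->3,2->4] -> levels [5 5 5 6 6]
  -> period-2 cycle: step 6 state = step 4 state; never stabilizes
  -> state at step 30: (30-4) mod 2 = 0, same as step 4 -> [5 5 5 6 6]

Answer: 5 5 5 6 6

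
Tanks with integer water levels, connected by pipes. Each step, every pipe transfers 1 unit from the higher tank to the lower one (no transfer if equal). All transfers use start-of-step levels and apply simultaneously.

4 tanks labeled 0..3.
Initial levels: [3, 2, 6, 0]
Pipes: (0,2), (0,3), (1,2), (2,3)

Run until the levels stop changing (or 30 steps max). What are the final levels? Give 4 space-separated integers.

Answer: 3 3 1 4

Derivation:
Step 1: flows [2->0,0->3,2->1,2->3] -> levels [3 3 3 2]
Step 2: flows [0=2,0->3,1=2,2->3] -> levels [2 3 2 4]
Step 3: flows [0=2,3->0,1->2,3->2] -> levels [3 2 4 2]
Step 4: flows [2->0,0->3,2->1,2->3] -> levels [3 3 1 4]
Step 5: flows [0->2,3->0,1->2,3->2] -> levels [3 2 4 2]
  -> period-2 cycle: step 5 state = step 3 state; never stabilizes
  -> state at step 30: (30-3) mod 2 = 1, same as step 4 -> [3 3 1 4]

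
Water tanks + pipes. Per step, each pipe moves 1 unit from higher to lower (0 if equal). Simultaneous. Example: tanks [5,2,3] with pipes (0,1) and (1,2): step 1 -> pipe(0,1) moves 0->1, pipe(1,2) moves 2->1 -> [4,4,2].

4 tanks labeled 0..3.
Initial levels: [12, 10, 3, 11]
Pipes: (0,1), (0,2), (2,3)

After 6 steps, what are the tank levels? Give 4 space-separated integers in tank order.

Answer: 10 9 8 9

Derivation:
Step 1: flows [0->1,0->2,3->2] -> levels [10 11 5 10]
Step 2: flows [1->0,0->2,3->2] -> levels [10 10 7 9]
Step 3: flows [0=1,0->2,3->2] -> levels [9 10 9 8]
Step 4: flows [1->0,0=2,2->3] -> levels [10 9 8 9]
Step 5: flows [0->1,0->2,3->2] -> levels [8 10 10 8]
Step 6: flows [1->0,2->0,2->3] -> levels [10 9 8 9]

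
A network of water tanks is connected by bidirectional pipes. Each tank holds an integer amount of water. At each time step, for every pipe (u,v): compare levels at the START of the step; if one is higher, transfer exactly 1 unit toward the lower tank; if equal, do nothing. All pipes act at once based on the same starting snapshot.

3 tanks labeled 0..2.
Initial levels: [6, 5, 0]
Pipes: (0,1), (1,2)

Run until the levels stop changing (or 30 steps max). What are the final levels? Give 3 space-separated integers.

Step 1: flows [0->1,1->2] -> levels [5 5 1]
Step 2: flows [0=1,1->2] -> levels [5 4 2]
Step 3: flows [0->1,1->2] -> levels [4 4 3]
Step 4: flows [0=1,1->2] -> levels [4 3 4]
Step 5: flows [0->1,2->1] -> levels [3 5 3]
Step 6: flows [1->0,1->2] -> levels [4 3 4]
  -> period-2 cycle: step 6 state = step 4 state; never stabilizes
  -> state at step 30: (30-4) mod 2 = 0, same as step 4 -> [4 3 4]

Answer: 4 3 4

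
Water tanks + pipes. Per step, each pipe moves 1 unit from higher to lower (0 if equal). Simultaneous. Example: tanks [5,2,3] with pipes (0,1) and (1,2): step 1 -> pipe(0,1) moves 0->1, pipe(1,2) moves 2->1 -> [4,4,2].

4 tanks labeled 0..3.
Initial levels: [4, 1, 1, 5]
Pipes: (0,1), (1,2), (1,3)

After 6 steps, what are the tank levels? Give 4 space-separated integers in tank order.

Answer: 2 5 2 2

Derivation:
Step 1: flows [0->1,1=2,3->1] -> levels [3 3 1 4]
Step 2: flows [0=1,1->2,3->1] -> levels [3 3 2 3]
Step 3: flows [0=1,1->2,1=3] -> levels [3 2 3 3]
Step 4: flows [0->1,2->1,3->1] -> levels [2 5 2 2]
Step 5: flows [1->0,1->2,1->3] -> levels [3 2 3 3]
  -> period-2 cycle: step 5 state = step 3 state
  -> state at step 6: (6-3) mod 2 = 1, same as step 4 -> [2 5 2 2]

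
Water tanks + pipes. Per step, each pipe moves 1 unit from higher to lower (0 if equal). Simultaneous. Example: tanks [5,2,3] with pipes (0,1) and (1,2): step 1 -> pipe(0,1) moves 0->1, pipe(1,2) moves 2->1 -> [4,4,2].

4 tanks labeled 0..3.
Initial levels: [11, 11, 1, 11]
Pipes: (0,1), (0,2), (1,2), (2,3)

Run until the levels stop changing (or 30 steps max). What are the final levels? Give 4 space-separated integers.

Answer: 9 9 7 9

Derivation:
Step 1: flows [0=1,0->2,1->2,3->2] -> levels [10 10 4 10]
Step 2: flows [0=1,0->2,1->2,3->2] -> levels [9 9 7 9]
Step 3: flows [0=1,0->2,1->2,3->2] -> levels [8 8 10 8]
Step 4: flows [0=1,2->0,2->1,2->3] -> levels [9 9 7 9]
  -> period-2 cycle: step 4 state = step 2 state; never stabilizes
  -> state at step 30: (30-2) mod 2 = 0, same as step 2 -> [9 9 7 9]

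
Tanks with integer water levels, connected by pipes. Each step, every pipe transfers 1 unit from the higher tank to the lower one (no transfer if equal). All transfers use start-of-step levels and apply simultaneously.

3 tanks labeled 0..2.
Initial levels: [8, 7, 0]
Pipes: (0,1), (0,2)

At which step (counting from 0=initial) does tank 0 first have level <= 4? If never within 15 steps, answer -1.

Step 1: flows [0->1,0->2] -> levels [6 8 1]
Step 2: flows [1->0,0->2] -> levels [6 7 2]
Step 3: flows [1->0,0->2] -> levels [6 6 3]
Step 4: flows [0=1,0->2] -> levels [5 6 4]
Step 5: flows [1->0,0->2] -> levels [5 5 5]
Step 6: flows [0=1,0=2] -> levels [5 5 5]
  -> stable; tank 0 stays at 5 > 4
Tank 0 never reaches <=4 within 15 steps

Answer: -1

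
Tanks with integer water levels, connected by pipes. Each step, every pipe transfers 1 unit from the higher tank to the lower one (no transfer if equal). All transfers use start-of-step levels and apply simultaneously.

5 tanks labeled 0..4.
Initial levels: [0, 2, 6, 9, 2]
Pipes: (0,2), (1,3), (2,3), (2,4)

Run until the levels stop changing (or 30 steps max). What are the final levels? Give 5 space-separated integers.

Step 1: flows [2->0,3->1,3->2,2->4] -> levels [1 3 5 7 3]
Step 2: flows [2->0,3->1,3->2,2->4] -> levels [2 4 4 5 4]
Step 3: flows [2->0,3->1,3->2,2=4] -> levels [3 5 4 3 4]
Step 4: flows [2->0,1->3,2->3,2=4] -> levels [4 4 2 5 4]
Step 5: flows [0->2,3->1,3->2,4->2] -> levels [3 5 5 3 3]
Step 6: flows [2->0,1->3,2->3,2->4] -> levels [4 4 2 5 4]
  -> period-2 cycle: step 6 state = step 4 state; never stabilizes
  -> state at step 30: (30-4) mod 2 = 0, same as step 4 -> [4 4 2 5 4]

Answer: 4 4 2 5 4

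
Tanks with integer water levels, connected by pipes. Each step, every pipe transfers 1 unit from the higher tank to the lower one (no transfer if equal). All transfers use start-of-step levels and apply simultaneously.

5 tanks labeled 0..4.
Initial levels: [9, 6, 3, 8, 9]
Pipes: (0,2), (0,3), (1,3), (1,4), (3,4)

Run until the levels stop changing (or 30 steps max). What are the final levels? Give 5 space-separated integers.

Answer: 7 8 5 6 9

Derivation:
Step 1: flows [0->2,0->3,3->1,4->1,4->3] -> levels [7 8 4 9 7]
Step 2: flows [0->2,3->0,3->1,1->4,3->4] -> levels [7 8 5 6 9]
Step 3: flows [0->2,0->3,1->3,4->1,4->3] -> levels [5 8 6 9 7]
Step 4: flows [2->0,3->0,3->1,1->4,3->4] -> levels [7 8 5 6 9]
  -> period-2 cycle: step 4 state = step 2 state; never stabilizes
  -> state at step 30: (30-2) mod 2 = 0, same as step 2 -> [7 8 5 6 9]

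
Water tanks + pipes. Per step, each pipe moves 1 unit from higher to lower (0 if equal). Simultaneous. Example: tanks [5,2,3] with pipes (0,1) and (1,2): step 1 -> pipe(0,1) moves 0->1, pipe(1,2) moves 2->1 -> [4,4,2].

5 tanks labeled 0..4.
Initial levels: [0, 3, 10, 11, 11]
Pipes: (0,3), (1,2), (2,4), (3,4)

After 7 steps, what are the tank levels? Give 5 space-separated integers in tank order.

Answer: 7 7 8 6 7

Derivation:
Step 1: flows [3->0,2->1,4->2,3=4] -> levels [1 4 10 10 10]
Step 2: flows [3->0,2->1,2=4,3=4] -> levels [2 5 9 9 10]
Step 3: flows [3->0,2->1,4->2,4->3] -> levels [3 6 9 9 8]
Step 4: flows [3->0,2->1,2->4,3->4] -> levels [4 7 7 7 10]
Step 5: flows [3->0,1=2,4->2,4->3] -> levels [5 7 8 7 8]
Step 6: flows [3->0,2->1,2=4,4->3] -> levels [6 8 7 7 7]
Step 7: flows [3->0,1->2,2=4,3=4] -> levels [7 7 8 6 7]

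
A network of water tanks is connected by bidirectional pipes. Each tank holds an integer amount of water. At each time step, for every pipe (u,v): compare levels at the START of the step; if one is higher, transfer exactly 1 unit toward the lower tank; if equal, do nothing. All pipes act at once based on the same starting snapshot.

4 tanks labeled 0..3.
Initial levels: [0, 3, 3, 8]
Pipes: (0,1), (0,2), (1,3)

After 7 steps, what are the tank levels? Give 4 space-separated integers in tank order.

Step 1: flows [1->0,2->0,3->1] -> levels [2 3 2 7]
Step 2: flows [1->0,0=2,3->1] -> levels [3 3 2 6]
Step 3: flows [0=1,0->2,3->1] -> levels [2 4 3 5]
Step 4: flows [1->0,2->0,3->1] -> levels [4 4 2 4]
Step 5: flows [0=1,0->2,1=3] -> levels [3 4 3 4]
Step 6: flows [1->0,0=2,1=3] -> levels [4 3 3 4]
Step 7: flows [0->1,0->2,3->1] -> levels [2 5 4 3]

Answer: 2 5 4 3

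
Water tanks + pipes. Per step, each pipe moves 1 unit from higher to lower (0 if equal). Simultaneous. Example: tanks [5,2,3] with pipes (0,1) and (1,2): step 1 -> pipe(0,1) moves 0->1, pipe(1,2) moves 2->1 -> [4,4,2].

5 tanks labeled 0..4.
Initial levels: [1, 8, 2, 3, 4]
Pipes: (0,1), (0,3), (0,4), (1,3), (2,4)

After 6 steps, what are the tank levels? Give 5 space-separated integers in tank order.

Answer: 3 4 2 5 4

Derivation:
Step 1: flows [1->0,3->0,4->0,1->3,4->2] -> levels [4 6 3 3 2]
Step 2: flows [1->0,0->3,0->4,1->3,2->4] -> levels [3 4 2 5 4]
Step 3: flows [1->0,3->0,4->0,3->1,4->2] -> levels [6 4 3 3 2]
Step 4: flows [0->1,0->3,0->4,1->3,2->4] -> levels [3 4 2 5 4]
  -> period-2 cycle: step 4 state = step 2 state
  -> state at step 6: (6-2) mod 2 = 0, same as step 2 -> [3 4 2 5 4]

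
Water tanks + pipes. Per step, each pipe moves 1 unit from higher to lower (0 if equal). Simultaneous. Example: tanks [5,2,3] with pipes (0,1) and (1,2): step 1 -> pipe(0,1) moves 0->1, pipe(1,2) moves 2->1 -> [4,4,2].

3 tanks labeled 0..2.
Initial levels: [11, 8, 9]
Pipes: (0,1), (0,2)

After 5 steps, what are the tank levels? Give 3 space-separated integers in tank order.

Answer: 8 10 10

Derivation:
Step 1: flows [0->1,0->2] -> levels [9 9 10]
Step 2: flows [0=1,2->0] -> levels [10 9 9]
Step 3: flows [0->1,0->2] -> levels [8 10 10]
Step 4: flows [1->0,2->0] -> levels [10 9 9]
  -> period-2 cycle: step 4 state = step 2 state
  -> state at step 5: (5-2) mod 2 = 1, same as step 3 -> [8 10 10]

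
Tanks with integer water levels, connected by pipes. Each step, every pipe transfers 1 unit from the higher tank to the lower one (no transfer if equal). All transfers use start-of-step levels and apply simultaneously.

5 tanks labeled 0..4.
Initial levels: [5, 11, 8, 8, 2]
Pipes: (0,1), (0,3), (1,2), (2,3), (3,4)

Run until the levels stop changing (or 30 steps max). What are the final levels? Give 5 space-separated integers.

Step 1: flows [1->0,3->0,1->2,2=3,3->4] -> levels [7 9 9 6 3]
Step 2: flows [1->0,0->3,1=2,2->3,3->4] -> levels [7 8 8 7 4]
Step 3: flows [1->0,0=3,1=2,2->3,3->4] -> levels [8 7 7 7 5]
Step 4: flows [0->1,0->3,1=2,2=3,3->4] -> levels [6 8 7 7 6]
Step 5: flows [1->0,3->0,1->2,2=3,3->4] -> levels [8 6 8 5 7]
Step 6: flows [0->1,0->3,2->1,2->3,4->3] -> levels [6 8 6 8 6]
Step 7: flows [1->0,3->0,1->2,3->2,3->4] -> levels [8 6 8 5 7]
  -> period-2 cycle: step 7 state = step 5 state; never stabilizes
  -> state at step 30: (30-5) mod 2 = 1, same as step 6 -> [6 8 6 8 6]

Answer: 6 8 6 8 6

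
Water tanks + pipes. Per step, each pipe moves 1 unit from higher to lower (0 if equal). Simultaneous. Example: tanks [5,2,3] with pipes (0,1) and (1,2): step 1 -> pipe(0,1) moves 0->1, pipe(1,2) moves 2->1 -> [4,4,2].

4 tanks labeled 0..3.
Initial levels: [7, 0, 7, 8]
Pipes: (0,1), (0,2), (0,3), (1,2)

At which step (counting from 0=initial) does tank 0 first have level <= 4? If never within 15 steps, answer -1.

Step 1: flows [0->1,0=2,3->0,2->1] -> levels [7 2 6 7]
Step 2: flows [0->1,0->2,0=3,2->1] -> levels [5 4 6 7]
Step 3: flows [0->1,2->0,3->0,2->1] -> levels [6 6 4 6]
Step 4: flows [0=1,0->2,0=3,1->2] -> levels [5 5 6 6]
Step 5: flows [0=1,2->0,3->0,2->1] -> levels [7 6 4 5]
Step 6: flows [0->1,0->2,0->3,1->2] -> levels [4 6 6 6]
Tank 0 first reaches <=4 at step 6

Answer: 6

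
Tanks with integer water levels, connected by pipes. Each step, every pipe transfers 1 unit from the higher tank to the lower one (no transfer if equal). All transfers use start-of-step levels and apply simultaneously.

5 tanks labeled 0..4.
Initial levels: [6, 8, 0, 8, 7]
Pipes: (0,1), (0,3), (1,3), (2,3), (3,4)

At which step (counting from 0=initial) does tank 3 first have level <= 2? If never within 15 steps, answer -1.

Answer: -1

Derivation:
Step 1: flows [1->0,3->0,1=3,3->2,3->4] -> levels [8 7 1 5 8]
Step 2: flows [0->1,0->3,1->3,3->2,4->3] -> levels [6 7 2 7 7]
Step 3: flows [1->0,3->0,1=3,3->2,3=4] -> levels [8 6 3 5 7]
Step 4: flows [0->1,0->3,1->3,3->2,4->3] -> levels [6 6 4 7 6]
Step 5: flows [0=1,3->0,3->1,3->2,3->4] -> levels [7 7 5 3 7]
Step 6: flows [0=1,0->3,1->3,2->3,4->3] -> levels [6 6 4 7 6]
  -> period-2 cycle (repeats step 4); tank 3 never drops to <=2
Tank 3 never reaches <=2 within 15 steps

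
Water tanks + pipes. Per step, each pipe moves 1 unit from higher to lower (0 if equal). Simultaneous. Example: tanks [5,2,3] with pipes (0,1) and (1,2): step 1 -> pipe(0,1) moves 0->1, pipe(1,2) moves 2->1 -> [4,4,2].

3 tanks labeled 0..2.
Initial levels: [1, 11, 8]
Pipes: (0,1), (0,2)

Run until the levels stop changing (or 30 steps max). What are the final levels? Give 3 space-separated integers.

Step 1: flows [1->0,2->0] -> levels [3 10 7]
Step 2: flows [1->0,2->0] -> levels [5 9 6]
Step 3: flows [1->0,2->0] -> levels [7 8 5]
Step 4: flows [1->0,0->2] -> levels [7 7 6]
Step 5: flows [0=1,0->2] -> levels [6 7 7]
Step 6: flows [1->0,2->0] -> levels [8 6 6]
Step 7: flows [0->1,0->2] -> levels [6 7 7]
  -> period-2 cycle: step 7 state = step 5 state; never stabilizes
  -> state at step 30: (30-5) mod 2 = 1, same as step 6 -> [8 6 6]

Answer: 8 6 6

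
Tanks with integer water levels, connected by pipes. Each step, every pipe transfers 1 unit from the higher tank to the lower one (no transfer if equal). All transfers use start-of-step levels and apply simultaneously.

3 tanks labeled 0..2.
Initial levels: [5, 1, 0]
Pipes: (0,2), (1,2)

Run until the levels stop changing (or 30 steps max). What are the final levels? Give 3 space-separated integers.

Step 1: flows [0->2,1->2] -> levels [4 0 2]
Step 2: flows [0->2,2->1] -> levels [3 1 2]
Step 3: flows [0->2,2->1] -> levels [2 2 2]
Step 4: flows [0=2,1=2] -> levels [2 2 2]
  -> stable (no change)

Answer: 2 2 2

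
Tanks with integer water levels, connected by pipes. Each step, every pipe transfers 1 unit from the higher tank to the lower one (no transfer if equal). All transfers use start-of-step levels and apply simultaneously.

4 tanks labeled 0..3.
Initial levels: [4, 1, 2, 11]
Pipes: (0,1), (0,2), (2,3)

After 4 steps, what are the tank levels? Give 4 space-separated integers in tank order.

Step 1: flows [0->1,0->2,3->2] -> levels [2 2 4 10]
Step 2: flows [0=1,2->0,3->2] -> levels [3 2 4 9]
Step 3: flows [0->1,2->0,3->2] -> levels [3 3 4 8]
Step 4: flows [0=1,2->0,3->2] -> levels [4 3 4 7]

Answer: 4 3 4 7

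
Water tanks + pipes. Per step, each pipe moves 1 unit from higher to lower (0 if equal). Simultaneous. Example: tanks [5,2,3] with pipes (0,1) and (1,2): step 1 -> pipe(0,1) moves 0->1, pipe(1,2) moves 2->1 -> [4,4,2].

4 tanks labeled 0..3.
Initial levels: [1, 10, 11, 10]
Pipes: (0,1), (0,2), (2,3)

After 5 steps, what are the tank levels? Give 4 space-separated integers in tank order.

Step 1: flows [1->0,2->0,2->3] -> levels [3 9 9 11]
Step 2: flows [1->0,2->0,3->2] -> levels [5 8 9 10]
Step 3: flows [1->0,2->0,3->2] -> levels [7 7 9 9]
Step 4: flows [0=1,2->0,2=3] -> levels [8 7 8 9]
Step 5: flows [0->1,0=2,3->2] -> levels [7 8 9 8]

Answer: 7 8 9 8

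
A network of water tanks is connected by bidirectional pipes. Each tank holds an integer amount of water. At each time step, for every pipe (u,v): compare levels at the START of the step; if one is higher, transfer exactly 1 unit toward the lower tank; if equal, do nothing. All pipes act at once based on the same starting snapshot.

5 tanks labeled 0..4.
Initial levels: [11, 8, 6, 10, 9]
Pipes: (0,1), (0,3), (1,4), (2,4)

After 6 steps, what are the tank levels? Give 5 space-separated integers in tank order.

Answer: 11 8 7 9 9

Derivation:
Step 1: flows [0->1,0->3,4->1,4->2] -> levels [9 10 7 11 7]
Step 2: flows [1->0,3->0,1->4,2=4] -> levels [11 8 7 10 8]
Step 3: flows [0->1,0->3,1=4,4->2] -> levels [9 9 8 11 7]
Step 4: flows [0=1,3->0,1->4,2->4] -> levels [10 8 7 10 9]
Step 5: flows [0->1,0=3,4->1,4->2] -> levels [9 10 8 10 7]
Step 6: flows [1->0,3->0,1->4,2->4] -> levels [11 8 7 9 9]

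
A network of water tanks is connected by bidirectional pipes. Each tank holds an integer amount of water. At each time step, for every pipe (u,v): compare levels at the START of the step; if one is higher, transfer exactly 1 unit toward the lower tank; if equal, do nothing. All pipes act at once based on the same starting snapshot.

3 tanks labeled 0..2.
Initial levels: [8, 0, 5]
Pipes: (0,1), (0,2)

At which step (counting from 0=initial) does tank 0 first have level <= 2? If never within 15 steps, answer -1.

Answer: -1

Derivation:
Step 1: flows [0->1,0->2] -> levels [6 1 6]
Step 2: flows [0->1,0=2] -> levels [5 2 6]
Step 3: flows [0->1,2->0] -> levels [5 3 5]
Step 4: flows [0->1,0=2] -> levels [4 4 5]
Step 5: flows [0=1,2->0] -> levels [5 4 4]
Step 6: flows [0->1,0->2] -> levels [3 5 5]
Step 7: flows [1->0,2->0] -> levels [5 4 4]
  -> period-2 cycle (repeats step 5); tank 0 never drops to <=2
Tank 0 never reaches <=2 within 15 steps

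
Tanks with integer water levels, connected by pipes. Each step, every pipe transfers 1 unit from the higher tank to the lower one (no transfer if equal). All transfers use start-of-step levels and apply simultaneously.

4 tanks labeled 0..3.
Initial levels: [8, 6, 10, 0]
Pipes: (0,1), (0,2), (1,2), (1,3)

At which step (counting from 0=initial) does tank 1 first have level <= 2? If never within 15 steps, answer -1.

Answer: -1

Derivation:
Step 1: flows [0->1,2->0,2->1,1->3] -> levels [8 7 8 1]
Step 2: flows [0->1,0=2,2->1,1->3] -> levels [7 8 7 2]
Step 3: flows [1->0,0=2,1->2,1->3] -> levels [8 5 8 3]
Step 4: flows [0->1,0=2,2->1,1->3] -> levels [7 6 7 4]
Step 5: flows [0->1,0=2,2->1,1->3] -> levels [6 7 6 5]
Step 6: flows [1->0,0=2,1->2,1->3] -> levels [7 4 7 6]
Step 7: flows [0->1,0=2,2->1,3->1] -> levels [6 7 6 5]
  -> period-2 cycle (repeats step 5); tank 1 never drops to <=2
Tank 1 never reaches <=2 within 15 steps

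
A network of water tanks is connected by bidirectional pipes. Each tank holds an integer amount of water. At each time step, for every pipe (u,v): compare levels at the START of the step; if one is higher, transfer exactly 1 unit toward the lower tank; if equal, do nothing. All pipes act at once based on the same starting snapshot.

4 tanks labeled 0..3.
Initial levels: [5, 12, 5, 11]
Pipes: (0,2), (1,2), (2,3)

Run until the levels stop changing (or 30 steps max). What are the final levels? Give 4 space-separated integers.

Answer: 8 9 7 9

Derivation:
Step 1: flows [0=2,1->2,3->2] -> levels [5 11 7 10]
Step 2: flows [2->0,1->2,3->2] -> levels [6 10 8 9]
Step 3: flows [2->0,1->2,3->2] -> levels [7 9 9 8]
Step 4: flows [2->0,1=2,2->3] -> levels [8 9 7 9]
Step 5: flows [0->2,1->2,3->2] -> levels [7 8 10 8]
Step 6: flows [2->0,2->1,2->3] -> levels [8 9 7 9]
  -> period-2 cycle: step 6 state = step 4 state; never stabilizes
  -> state at step 30: (30-4) mod 2 = 0, same as step 4 -> [8 9 7 9]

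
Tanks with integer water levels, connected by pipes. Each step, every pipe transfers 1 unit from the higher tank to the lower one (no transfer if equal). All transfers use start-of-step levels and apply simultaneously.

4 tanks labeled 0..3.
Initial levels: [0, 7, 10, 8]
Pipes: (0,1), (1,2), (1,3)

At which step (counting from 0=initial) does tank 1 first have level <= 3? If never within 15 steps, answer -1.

Answer: -1

Derivation:
Step 1: flows [1->0,2->1,3->1] -> levels [1 8 9 7]
Step 2: flows [1->0,2->1,1->3] -> levels [2 7 8 8]
Step 3: flows [1->0,2->1,3->1] -> levels [3 8 7 7]
Step 4: flows [1->0,1->2,1->3] -> levels [4 5 8 8]
Step 5: flows [1->0,2->1,3->1] -> levels [5 6 7 7]
Step 6: flows [1->0,2->1,3->1] -> levels [6 7 6 6]
Step 7: flows [1->0,1->2,1->3] -> levels [7 4 7 7]
Step 8: flows [0->1,2->1,3->1] -> levels [6 7 6 6]
  -> period-2 cycle (repeats step 6); tank 1 never drops to <=3
Tank 1 never reaches <=3 within 15 steps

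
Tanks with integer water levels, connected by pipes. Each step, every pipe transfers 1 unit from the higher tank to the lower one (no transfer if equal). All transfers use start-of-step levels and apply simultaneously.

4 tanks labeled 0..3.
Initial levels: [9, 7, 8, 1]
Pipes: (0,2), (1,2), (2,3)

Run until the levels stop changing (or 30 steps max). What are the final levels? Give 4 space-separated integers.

Answer: 7 7 4 7

Derivation:
Step 1: flows [0->2,2->1,2->3] -> levels [8 8 7 2]
Step 2: flows [0->2,1->2,2->3] -> levels [7 7 8 3]
Step 3: flows [2->0,2->1,2->3] -> levels [8 8 5 4]
Step 4: flows [0->2,1->2,2->3] -> levels [7 7 6 5]
Step 5: flows [0->2,1->2,2->3] -> levels [6 6 7 6]
Step 6: flows [2->0,2->1,2->3] -> levels [7 7 4 7]
Step 7: flows [0->2,1->2,3->2] -> levels [6 6 7 6]
  -> period-2 cycle: step 7 state = step 5 state; never stabilizes
  -> state at step 30: (30-5) mod 2 = 1, same as step 6 -> [7 7 4 7]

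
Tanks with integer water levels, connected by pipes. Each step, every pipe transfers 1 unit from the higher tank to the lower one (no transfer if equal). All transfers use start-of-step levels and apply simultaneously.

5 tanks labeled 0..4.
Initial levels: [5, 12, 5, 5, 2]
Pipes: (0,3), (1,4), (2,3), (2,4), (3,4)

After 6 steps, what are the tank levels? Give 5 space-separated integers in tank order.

Step 1: flows [0=3,1->4,2=3,2->4,3->4] -> levels [5 11 4 4 5]
Step 2: flows [0->3,1->4,2=3,4->2,4->3] -> levels [4 10 5 6 4]
Step 3: flows [3->0,1->4,3->2,2->4,3->4] -> levels [5 9 5 3 7]
Step 4: flows [0->3,1->4,2->3,4->2,4->3] -> levels [4 8 5 6 6]
Step 5: flows [3->0,1->4,3->2,4->2,3=4] -> levels [5 7 7 4 6]
Step 6: flows [0->3,1->4,2->3,2->4,4->3] -> levels [4 6 5 7 7]

Answer: 4 6 5 7 7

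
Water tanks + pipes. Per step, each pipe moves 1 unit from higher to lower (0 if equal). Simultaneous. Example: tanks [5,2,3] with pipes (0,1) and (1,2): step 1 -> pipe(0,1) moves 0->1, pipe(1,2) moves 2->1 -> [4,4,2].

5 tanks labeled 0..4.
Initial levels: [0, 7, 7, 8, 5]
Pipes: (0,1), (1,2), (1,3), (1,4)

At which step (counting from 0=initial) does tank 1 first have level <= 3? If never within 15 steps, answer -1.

Answer: 3

Derivation:
Step 1: flows [1->0,1=2,3->1,1->4] -> levels [1 6 7 7 6]
Step 2: flows [1->0,2->1,3->1,1=4] -> levels [2 7 6 6 6]
Step 3: flows [1->0,1->2,1->3,1->4] -> levels [3 3 7 7 7]
Tank 1 first reaches <=3 at step 3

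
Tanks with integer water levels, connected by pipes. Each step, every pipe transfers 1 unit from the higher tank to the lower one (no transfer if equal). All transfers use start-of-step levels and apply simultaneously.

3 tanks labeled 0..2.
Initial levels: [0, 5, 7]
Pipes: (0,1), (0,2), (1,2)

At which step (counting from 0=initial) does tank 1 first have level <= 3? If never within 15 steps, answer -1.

Answer: -1

Derivation:
Step 1: flows [1->0,2->0,2->1] -> levels [2 5 5]
Step 2: flows [1->0,2->0,1=2] -> levels [4 4 4]
Step 3: flows [0=1,0=2,1=2] -> levels [4 4 4]
  -> stable; tank 1 stays at 4 > 3
Tank 1 never reaches <=3 within 15 steps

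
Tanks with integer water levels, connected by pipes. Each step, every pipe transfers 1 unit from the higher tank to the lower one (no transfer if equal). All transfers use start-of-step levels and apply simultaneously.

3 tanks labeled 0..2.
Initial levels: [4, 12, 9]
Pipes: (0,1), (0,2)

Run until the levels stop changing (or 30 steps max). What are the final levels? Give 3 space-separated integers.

Answer: 9 8 8

Derivation:
Step 1: flows [1->0,2->0] -> levels [6 11 8]
Step 2: flows [1->0,2->0] -> levels [8 10 7]
Step 3: flows [1->0,0->2] -> levels [8 9 8]
Step 4: flows [1->0,0=2] -> levels [9 8 8]
Step 5: flows [0->1,0->2] -> levels [7 9 9]
Step 6: flows [1->0,2->0] -> levels [9 8 8]
  -> period-2 cycle: step 6 state = step 4 state; never stabilizes
  -> state at step 30: (30-4) mod 2 = 0, same as step 4 -> [9 8 8]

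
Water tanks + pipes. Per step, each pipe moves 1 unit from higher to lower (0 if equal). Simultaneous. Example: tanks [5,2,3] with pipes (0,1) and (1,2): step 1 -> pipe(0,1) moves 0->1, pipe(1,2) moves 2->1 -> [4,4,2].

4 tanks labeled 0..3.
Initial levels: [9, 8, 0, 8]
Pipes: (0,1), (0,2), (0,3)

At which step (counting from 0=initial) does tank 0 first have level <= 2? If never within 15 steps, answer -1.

Answer: -1

Derivation:
Step 1: flows [0->1,0->2,0->3] -> levels [6 9 1 9]
Step 2: flows [1->0,0->2,3->0] -> levels [7 8 2 8]
Step 3: flows [1->0,0->2,3->0] -> levels [8 7 3 7]
Step 4: flows [0->1,0->2,0->3] -> levels [5 8 4 8]
Step 5: flows [1->0,0->2,3->0] -> levels [6 7 5 7]
Step 6: flows [1->0,0->2,3->0] -> levels [7 6 6 6]
Step 7: flows [0->1,0->2,0->3] -> levels [4 7 7 7]
Step 8: flows [1->0,2->0,3->0] -> levels [7 6 6 6]
  -> period-2 cycle (repeats step 6); tank 0 never drops to <=2
Tank 0 never reaches <=2 within 15 steps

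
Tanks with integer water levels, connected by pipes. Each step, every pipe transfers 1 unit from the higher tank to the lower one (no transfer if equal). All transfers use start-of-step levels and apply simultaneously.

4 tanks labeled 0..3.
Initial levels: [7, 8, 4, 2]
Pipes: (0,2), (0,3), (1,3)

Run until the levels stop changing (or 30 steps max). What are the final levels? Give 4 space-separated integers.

Step 1: flows [0->2,0->3,1->3] -> levels [5 7 5 4]
Step 2: flows [0=2,0->3,1->3] -> levels [4 6 5 6]
Step 3: flows [2->0,3->0,1=3] -> levels [6 6 4 5]
Step 4: flows [0->2,0->3,1->3] -> levels [4 5 5 7]
Step 5: flows [2->0,3->0,3->1] -> levels [6 6 4 5]
  -> period-2 cycle: step 5 state = step 3 state; never stabilizes
  -> state at step 30: (30-3) mod 2 = 1, same as step 4 -> [4 5 5 7]

Answer: 4 5 5 7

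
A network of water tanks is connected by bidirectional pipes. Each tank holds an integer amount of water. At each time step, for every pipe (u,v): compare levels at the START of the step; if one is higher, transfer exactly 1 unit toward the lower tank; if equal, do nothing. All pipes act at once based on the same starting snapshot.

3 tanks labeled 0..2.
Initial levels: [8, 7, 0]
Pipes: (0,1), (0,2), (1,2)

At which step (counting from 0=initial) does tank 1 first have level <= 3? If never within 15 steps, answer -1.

Answer: -1

Derivation:
Step 1: flows [0->1,0->2,1->2] -> levels [6 7 2]
Step 2: flows [1->0,0->2,1->2] -> levels [6 5 4]
Step 3: flows [0->1,0->2,1->2] -> levels [4 5 6]
Step 4: flows [1->0,2->0,2->1] -> levels [6 5 4]
  -> period-2 cycle (repeats step 2); tank 1 never drops to <=3
Tank 1 never reaches <=3 within 15 steps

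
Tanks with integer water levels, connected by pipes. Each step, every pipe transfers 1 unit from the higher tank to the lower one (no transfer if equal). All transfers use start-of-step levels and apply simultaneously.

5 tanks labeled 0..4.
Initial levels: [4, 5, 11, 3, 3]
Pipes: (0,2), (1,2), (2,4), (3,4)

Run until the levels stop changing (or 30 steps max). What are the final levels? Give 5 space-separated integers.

Step 1: flows [2->0,2->1,2->4,3=4] -> levels [5 6 8 3 4]
Step 2: flows [2->0,2->1,2->4,4->3] -> levels [6 7 5 4 4]
Step 3: flows [0->2,1->2,2->4,3=4] -> levels [5 6 6 4 5]
Step 4: flows [2->0,1=2,2->4,4->3] -> levels [6 6 4 5 5]
Step 5: flows [0->2,1->2,4->2,3=4] -> levels [5 5 7 5 4]
Step 6: flows [2->0,2->1,2->4,3->4] -> levels [6 6 4 4 6]
Step 7: flows [0->2,1->2,4->2,4->3] -> levels [5 5 7 5 4]
  -> period-2 cycle: step 7 state = step 5 state; never stabilizes
  -> state at step 30: (30-5) mod 2 = 1, same as step 6 -> [6 6 4 4 6]

Answer: 6 6 4 4 6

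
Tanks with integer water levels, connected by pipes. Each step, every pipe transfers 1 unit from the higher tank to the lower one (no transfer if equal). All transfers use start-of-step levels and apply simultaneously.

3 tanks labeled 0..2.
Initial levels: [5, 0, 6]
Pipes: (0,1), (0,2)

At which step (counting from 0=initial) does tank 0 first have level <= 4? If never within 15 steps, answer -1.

Step 1: flows [0->1,2->0] -> levels [5 1 5]
Step 2: flows [0->1,0=2] -> levels [4 2 5]
Tank 0 first reaches <=4 at step 2

Answer: 2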